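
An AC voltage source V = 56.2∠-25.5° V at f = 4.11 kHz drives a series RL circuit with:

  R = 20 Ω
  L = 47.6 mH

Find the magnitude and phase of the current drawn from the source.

Step 1 — Angular frequency: ω = 2π·f = 2π·4110 = 2.582e+04 rad/s.
Step 2 — Component impedances:
  R: Z = R = 20 Ω
  L: Z = jωL = j·2.582e+04·0.0476 = 0 + j1229 Ω
Step 3 — Series combination: Z_total = R + L = 20 + j1229 Ω = 1229∠89.1° Ω.
Step 4 — Source phasor: V = 56.2∠-25.5° V = 50.73 - j24.19 V.
Step 5 — Ohm's law: I = V / Z_total = (50.73 - j24.19) / (20 + j1229) = -0.01901 - j0.04158 A.
Step 6 — Convert to polar: |I| = 0.04571 A, ∠I = -114.6°.

I = 0.04571∠-114.6° A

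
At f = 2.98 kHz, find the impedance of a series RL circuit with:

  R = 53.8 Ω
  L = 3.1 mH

Step 1 — Angular frequency: ω = 2π·f = 2π·2980 = 1.872e+04 rad/s.
Step 2 — Component impedances:
  R: Z = R = 53.8 Ω
  L: Z = jωL = j·1.872e+04·0.0031 = 0 + j58.04 Ω
Step 3 — Series combination: Z_total = R + L = 53.8 + j58.04 Ω = 79.14∠47.2° Ω.

Z = 53.8 + j58.04 Ω = 79.14∠47.2° Ω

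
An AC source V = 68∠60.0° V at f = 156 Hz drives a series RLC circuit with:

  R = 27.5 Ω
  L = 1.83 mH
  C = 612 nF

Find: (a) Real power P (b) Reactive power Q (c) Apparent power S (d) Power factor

Step 1 — Angular frequency: ω = 2π·f = 2π·156 = 980.2 rad/s.
Step 2 — Component impedances:
  R: Z = R = 27.5 Ω
  L: Z = jωL = j·980.2·0.00183 = 0 + j1.794 Ω
  C: Z = 1/(jωC) = -j/(ω·C) = 0 - j1667 Ω
Step 3 — Series combination: Z_total = R + L + C = 27.5 - j1665 Ω = 1665∠-89.1° Ω.
Step 4 — Source phasor: V = 68∠60.0° V = 34 + j58.89 V.
Step 5 — Current: I = V / Z = -0.03502 + j0.021 A = 0.04083∠149.1° A.
Step 6 — Complex power: S = V·I* = 0.04584 - j2.776 VA.
Step 7 — Real power: P = Re(S) = 0.04584 W.
Step 8 — Reactive power: Q = Im(S) = -2.776 VAR.
Step 9 — Apparent power: |S| = 2.776 VA.
Step 10 — Power factor: PF = P/|S| = 0.01651 (leading).

(a) P = 0.04584 W  (b) Q = -2.776 VAR  (c) S = 2.776 VA  (d) PF = 0.01651 (leading)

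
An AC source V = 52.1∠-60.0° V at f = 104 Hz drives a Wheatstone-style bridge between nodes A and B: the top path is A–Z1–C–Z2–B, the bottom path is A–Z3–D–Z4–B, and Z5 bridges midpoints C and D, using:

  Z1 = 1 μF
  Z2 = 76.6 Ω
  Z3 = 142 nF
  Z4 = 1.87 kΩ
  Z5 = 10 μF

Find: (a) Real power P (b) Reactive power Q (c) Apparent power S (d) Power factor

Step 1 — Angular frequency: ω = 2π·f = 2π·104 = 653.5 rad/s.
Step 2 — Component impedances:
  Z1: Z = 1/(jωC) = -j/(ω·C) = 0 - j1530 Ω
  Z2: Z = R = 76.6 Ω
  Z3: Z = 1/(jωC) = -j/(ω·C) = 0 - j1.078e+04 Ω
  Z4: Z = R = 1870 Ω
  Z5: Z = 1/(jωC) = -j/(ω·C) = 0 - j153 Ω
Step 3 — Bridge requires nodal analysis (the Z5 bridge couples midpoints C and D, so the two paths cannot be reduced to a simple series/parallel combination). Setting node B to ground and injecting 1 A at node A, the 3-node admittance system at A, C, D solves to V_A = Z_AB = 73.67 - j1341 Ω = 1343∠-86.9° Ω.
Step 4 — Source phasor: V = 52.1∠-60.0° V = 26.05 - j45.12 V.
Step 5 — Current: I = V / Z = 0.03461 + j0.01752 A = 0.03879∠26.9° A.
Step 6 — Complex power: S = V·I* = 0.1108 - j2.018 VA.
Step 7 — Real power: P = Re(S) = 0.1108 W.
Step 8 — Reactive power: Q = Im(S) = -2.018 VAR.
Step 9 — Apparent power: |S| = 2.021 VA.
Step 10 — Power factor: PF = P/|S| = 0.05485 (leading).

(a) P = 0.1108 W  (b) Q = -2.018 VAR  (c) S = 2.021 VA  (d) PF = 0.05485 (leading)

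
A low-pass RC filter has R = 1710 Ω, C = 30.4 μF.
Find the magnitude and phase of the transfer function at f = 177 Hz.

Step 1 — Angular frequency: ω = 2π·177 = 1112 rad/s.
Step 2 — Transfer function: H(jω) = 1/(1 + jωRC).
Step 3 — Denominator: 1 + jωRC = 1 + j·1112·1710·3.04e-05 = 1 + j57.81.
Step 4 — H = 0.0002991 - j0.01729.
Step 5 — Magnitude: |H| = 0.01729 (-35.2 dB); phase: φ = -89.0°.

|H| = 0.01729 (-35.2 dB), φ = -89.0°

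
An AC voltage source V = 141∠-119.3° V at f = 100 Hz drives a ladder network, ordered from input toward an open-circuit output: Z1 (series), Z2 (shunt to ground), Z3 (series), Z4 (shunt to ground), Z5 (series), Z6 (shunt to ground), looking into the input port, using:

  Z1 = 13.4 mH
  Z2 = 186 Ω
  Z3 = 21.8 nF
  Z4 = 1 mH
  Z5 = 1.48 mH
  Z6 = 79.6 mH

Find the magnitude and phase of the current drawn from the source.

Step 1 — Angular frequency: ω = 2π·f = 2π·100 = 628.3 rad/s.
Step 2 — Component impedances:
  Z1: Z = jωL = j·628.3·0.0134 = 0 + j8.419 Ω
  Z2: Z = R = 186 Ω
  Z3: Z = 1/(jωC) = -j/(ω·C) = 0 - j7.301e+04 Ω
  Z4: Z = jωL = j·628.3·0.001 = 0 + j0.6283 Ω
  Z5: Z = jωL = j·628.3·0.00148 = 0 + j0.9299 Ω
  Z6: Z = jωL = j·628.3·0.0796 = 0 + j50.01 Ω
Step 3 — Ladder network (open output): work backward from the far end, alternating series and parallel combinations. Z_in = 186 + j7.946 Ω = 186.2∠2.4° Ω.
Step 4 — Source phasor: V = 141∠-119.3° V = -69 - j123 V.
Step 5 — Ohm's law: I = V / Z_total = (-69 - j123) / (186 + j7.946) = -0.3985 - j0.6441 A.
Step 6 — Convert to polar: |I| = 0.7574 A, ∠I = -121.7°.

I = 0.7574∠-121.7° A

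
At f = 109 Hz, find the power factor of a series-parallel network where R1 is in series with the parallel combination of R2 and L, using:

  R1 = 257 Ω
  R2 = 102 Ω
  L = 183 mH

Step 1 — Angular frequency: ω = 2π·f = 2π·109 = 684.9 rad/s.
Step 2 — Component impedances:
  R1: Z = R = 257 Ω
  R2: Z = R = 102 Ω
  L: Z = jωL = j·684.9·0.183 = 0 + j125.3 Ω
Step 3 — Parallel branch: R2 || L = 1/(1/R2 + 1/L) = 61.36 + j49.94 Ω.
Step 4 — Series with R1: Z_total = R1 + (R2 || L) = 318.4 + j49.94 Ω = 322.3∠8.9° Ω.
Step 5 — Power factor: PF = cos(φ) = Re(Z)/|Z| = 318.4/322.3 = 0.9879.
Step 6 — Type: Im(Z) = 49.94 ⇒ lagging (phase φ = 8.9°).

PF = 0.9879 (lagging, φ = 8.9°)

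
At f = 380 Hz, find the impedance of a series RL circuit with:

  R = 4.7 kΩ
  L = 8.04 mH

Step 1 — Angular frequency: ω = 2π·f = 2π·380 = 2388 rad/s.
Step 2 — Component impedances:
  R: Z = R = 4700 Ω
  L: Z = jωL = j·2388·0.00804 = 0 + j19.2 Ω
Step 3 — Series combination: Z_total = R + L = 4700 + j19.2 Ω = 4700∠0.2° Ω.

Z = 4700 + j19.2 Ω = 4700∠0.2° Ω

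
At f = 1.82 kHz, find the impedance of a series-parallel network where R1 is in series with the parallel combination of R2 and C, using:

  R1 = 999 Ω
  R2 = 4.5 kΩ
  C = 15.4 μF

Step 1 — Angular frequency: ω = 2π·f = 2π·1820 = 1.144e+04 rad/s.
Step 2 — Component impedances:
  R1: Z = R = 999 Ω
  R2: Z = R = 4500 Ω
  C: Z = 1/(jωC) = -j/(ω·C) = 0 - j5.678 Ω
Step 3 — Parallel branch: R2 || C = 1/(1/R2 + 1/C) = 0.007165 - j5.678 Ω.
Step 4 — Series with R1: Z_total = R1 + (R2 || C) = 999 - j5.678 Ω = 999∠-0.3° Ω.

Z = 999 - j5.678 Ω = 999∠-0.3° Ω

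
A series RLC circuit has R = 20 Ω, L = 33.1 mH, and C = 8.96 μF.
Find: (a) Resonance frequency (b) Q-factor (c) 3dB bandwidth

Step 1 — Resonance condition Im(Z)=0 gives ω₀ = 1/√(LC).
Step 2 — ω₀ = 1/√(0.0331·8.96e-06) = 1836 rad/s.
Step 3 — f₀ = ω₀/(2π) = 292.2 Hz.
Step 4 — Series Q: Q = ω₀L/R = 1836·0.0331/20 = 3.039.
Step 5 — 3dB bandwidth: Δω = ω₀/Q = 604.2 rad/s; BW = Δω/(2π) = 96.17 Hz.

(a) f₀ = 292.2 Hz  (b) Q = 3.039  (c) BW = 96.17 Hz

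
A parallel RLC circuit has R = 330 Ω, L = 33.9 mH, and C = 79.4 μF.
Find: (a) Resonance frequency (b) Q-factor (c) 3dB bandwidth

Step 1 — Resonance: ω₀ = 1/√(LC) = 1/√(0.0339·7.94e-05) = 609.5 rad/s.
Step 2 — f₀ = ω₀/(2π) = 97.01 Hz.
Step 3 — Parallel Q: Q = R/(ω₀L) = 330/(609.5·0.0339) = 15.97.
Step 4 — Bandwidth: Δω = ω₀/Q = 38.17 rad/s; BW = Δω/(2π) = 6.074 Hz.

(a) f₀ = 97.01 Hz  (b) Q = 15.97  (c) BW = 6.074 Hz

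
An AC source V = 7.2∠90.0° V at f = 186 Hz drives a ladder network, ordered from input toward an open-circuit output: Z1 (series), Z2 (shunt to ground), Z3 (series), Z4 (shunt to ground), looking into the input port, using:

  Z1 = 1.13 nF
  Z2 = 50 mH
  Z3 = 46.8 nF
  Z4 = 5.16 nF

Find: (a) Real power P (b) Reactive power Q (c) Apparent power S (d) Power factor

Step 1 — Angular frequency: ω = 2π·f = 2π·186 = 1169 rad/s.
Step 2 — Component impedances:
  Z1: Z = 1/(jωC) = -j/(ω·C) = 0 - j7.572e+05 Ω
  Z2: Z = jωL = j·1169·0.05 = 0 + j58.43 Ω
  Z3: Z = 1/(jωC) = -j/(ω·C) = 0 - j1.828e+04 Ω
  Z4: Z = 1/(jωC) = -j/(ω·C) = 0 - j1.658e+05 Ω
Step 3 — Ladder network (open output): work backward from the far end, alternating series and parallel combinations. Z_in = 0 - j7.572e+05 Ω = 7.572e+05∠-90.0° Ω.
Step 4 — Source phasor: V = 7.2∠90.0° V = 0 + j7.2 V.
Step 5 — Current: I = V / Z = -9.509e-06 A = 9.509e-06∠180.0° A.
Step 6 — Complex power: S = V·I* = 0 - j6.847e-05 VA.
Step 7 — Real power: P = Re(S) = 0 W.
Step 8 — Reactive power: Q = Im(S) = -6.847e-05 VAR.
Step 9 — Apparent power: |S| = 6.847e-05 VA.
Step 10 — Power factor: PF = P/|S| = 0 (leading).

(a) P = 0 W  (b) Q = -6.847e-05 VAR  (c) S = 6.847e-05 VA  (d) PF = 0 (leading)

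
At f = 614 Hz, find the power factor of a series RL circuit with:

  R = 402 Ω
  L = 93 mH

Step 1 — Angular frequency: ω = 2π·f = 2π·614 = 3858 rad/s.
Step 2 — Component impedances:
  R: Z = R = 402 Ω
  L: Z = jωL = j·3858·0.093 = 0 + j358.8 Ω
Step 3 — Series combination: Z_total = R + L = 402 + j358.8 Ω = 538.8∠41.7° Ω.
Step 4 — Power factor: PF = cos(φ) = Re(Z)/|Z| = 402/538.8 = 0.7461.
Step 5 — Type: Im(Z) = 358.8 ⇒ lagging (phase φ = 41.7°).

PF = 0.7461 (lagging, φ = 41.7°)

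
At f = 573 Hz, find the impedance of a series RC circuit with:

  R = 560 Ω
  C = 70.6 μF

Step 1 — Angular frequency: ω = 2π·f = 2π·573 = 3600 rad/s.
Step 2 — Component impedances:
  R: Z = R = 560 Ω
  C: Z = 1/(jωC) = -j/(ω·C) = 0 - j3.934 Ω
Step 3 — Series combination: Z_total = R + C = 560 - j3.934 Ω = 560∠-0.4° Ω.

Z = 560 - j3.934 Ω = 560∠-0.4° Ω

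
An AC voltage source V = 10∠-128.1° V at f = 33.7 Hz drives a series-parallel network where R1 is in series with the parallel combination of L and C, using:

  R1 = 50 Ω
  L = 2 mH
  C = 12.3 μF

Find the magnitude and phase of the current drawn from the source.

Step 1 — Angular frequency: ω = 2π·f = 2π·33.7 = 211.7 rad/s.
Step 2 — Component impedances:
  R1: Z = R = 50 Ω
  L: Z = jωL = j·211.7·0.002 = 0 + j0.4235 Ω
  C: Z = 1/(jωC) = -j/(ω·C) = 0 - j384 Ω
Step 3 — Parallel branch: L || C = 1/(1/L + 1/C) = 0 + j0.424 Ω.
Step 4 — Series with R1: Z_total = R1 + (L || C) = 50 + j0.424 Ω = 50∠0.5° Ω.
Step 5 — Source phasor: V = 10∠-128.1° V = -6.17 - j7.869 V.
Step 6 — Ohm's law: I = V / Z_total = (-6.17 - j7.869) / (50 + j0.424) = -0.1247 - j0.1563 A.
Step 7 — Convert to polar: |I| = 0.2 A, ∠I = -128.6°.

I = 0.2∠-128.6° A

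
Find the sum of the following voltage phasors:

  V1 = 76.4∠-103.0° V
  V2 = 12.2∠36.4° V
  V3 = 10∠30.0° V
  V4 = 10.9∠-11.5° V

Step 1 — Convert each phasor to rectangular form:
  V1 = 76.4·(cos(-103.0°) + j·sin(-103.0°)) = -17.19 - j74.44 V
  V2 = 12.2·(cos(36.4°) + j·sin(36.4°)) = 9.82 + j7.24 V
  V3 = 10·(cos(30.0°) + j·sin(30.0°)) = 8.66 + j5 V
  V4 = 10.9·(cos(-11.5°) + j·sin(-11.5°)) = 10.68 - j2.173 V
Step 2 — Sum components: V_total = 11.97 - j64.38 V.
Step 3 — Convert to polar: |V_total| = 65.48 V, ∠V_total = -79.5°.

V_total = 65.48∠-79.5° V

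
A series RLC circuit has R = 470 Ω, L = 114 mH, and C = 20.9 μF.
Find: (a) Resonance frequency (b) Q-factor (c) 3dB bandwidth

Step 1 — Resonance: ω₀ = 1/√(LC) = 1/√(0.114·2.09e-05) = 647.8 rad/s.
Step 2 — f₀ = ω₀/(2π) = 103.1 Hz.
Step 3 — Series Q: Q = ω₀L/R = 647.8·0.114/470 = 0.1571.
Step 4 — Bandwidth: Δω = ω₀/Q = 4123 rad/s; BW = Δω/(2π) = 656.2 Hz.

(a) f₀ = 103.1 Hz  (b) Q = 0.1571  (c) BW = 656.2 Hz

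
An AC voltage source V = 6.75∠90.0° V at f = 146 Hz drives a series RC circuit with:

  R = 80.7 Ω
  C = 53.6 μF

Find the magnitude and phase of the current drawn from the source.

Step 1 — Angular frequency: ω = 2π·f = 2π·146 = 917.3 rad/s.
Step 2 — Component impedances:
  R: Z = R = 80.7 Ω
  C: Z = 1/(jωC) = -j/(ω·C) = 0 - j20.34 Ω
Step 3 — Series combination: Z_total = R + C = 80.7 - j20.34 Ω = 83.22∠-14.1° Ω.
Step 4 — Source phasor: V = 6.75∠90.0° V = 0 + j6.75 V.
Step 5 — Ohm's law: I = V / Z_total = (0 + j6.75) / (80.7 - j20.34) = -0.01982 + j0.07865 A.
Step 6 — Convert to polar: |I| = 0.08111 A, ∠I = 104.1°.

I = 0.08111∠104.1° A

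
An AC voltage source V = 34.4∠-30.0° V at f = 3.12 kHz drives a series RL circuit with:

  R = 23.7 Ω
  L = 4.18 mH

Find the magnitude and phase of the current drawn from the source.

Step 1 — Angular frequency: ω = 2π·f = 2π·3120 = 1.96e+04 rad/s.
Step 2 — Component impedances:
  R: Z = R = 23.7 Ω
  L: Z = jωL = j·1.96e+04·0.00418 = 0 + j81.94 Ω
Step 3 — Series combination: Z_total = R + L = 23.7 + j81.94 Ω = 85.3∠73.9° Ω.
Step 4 — Source phasor: V = 34.4∠-30.0° V = 29.79 - j17.2 V.
Step 5 — Ohm's law: I = V / Z_total = (29.79 - j17.2) / (23.7 + j81.94) = -0.09666 - j0.3915 A.
Step 6 — Convert to polar: |I| = 0.4033 A, ∠I = -103.9°.

I = 0.4033∠-103.9° A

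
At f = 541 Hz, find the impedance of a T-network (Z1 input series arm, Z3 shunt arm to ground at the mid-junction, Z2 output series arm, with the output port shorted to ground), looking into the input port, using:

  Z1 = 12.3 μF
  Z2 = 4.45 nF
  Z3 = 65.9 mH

Step 1 — Angular frequency: ω = 2π·f = 2π·541 = 3399 rad/s.
Step 2 — Component impedances:
  Z1: Z = 1/(jωC) = -j/(ω·C) = 0 - j23.92 Ω
  Z2: Z = 1/(jωC) = -j/(ω·C) = 0 - j6.611e+04 Ω
  Z3: Z = jωL = j·3399·0.0659 = 0 + j224 Ω
Step 3 — With the output port shorted to ground, the output series arm Z2 runs from the junction to ground; the shunt arm Z3 also runs from the junction to ground. They appear in parallel: Z3 || Z2 = 0 + j224.8 Ω.
Step 4 — Series with input arm Z1: Z_in = Z1 + (Z3 || Z2) = 0 + j200.9 Ω = 200.9∠90.0° Ω.

Z = 0 + j200.9 Ω = 200.9∠90.0° Ω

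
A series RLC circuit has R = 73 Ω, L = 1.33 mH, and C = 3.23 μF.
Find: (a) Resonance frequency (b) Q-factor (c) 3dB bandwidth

Step 1 — Resonance: ω₀ = 1/√(LC) = 1/√(0.00133·3.23e-06) = 1.526e+04 rad/s.
Step 2 — f₀ = ω₀/(2π) = 2428 Hz.
Step 3 — Series Q: Q = ω₀L/R = 1.526e+04·0.00133/73 = 0.278.
Step 4 — Bandwidth: Δω = ω₀/Q = 5.489e+04 rad/s; BW = Δω/(2π) = 8736 Hz.

(a) f₀ = 2428 Hz  (b) Q = 0.278  (c) BW = 8736 Hz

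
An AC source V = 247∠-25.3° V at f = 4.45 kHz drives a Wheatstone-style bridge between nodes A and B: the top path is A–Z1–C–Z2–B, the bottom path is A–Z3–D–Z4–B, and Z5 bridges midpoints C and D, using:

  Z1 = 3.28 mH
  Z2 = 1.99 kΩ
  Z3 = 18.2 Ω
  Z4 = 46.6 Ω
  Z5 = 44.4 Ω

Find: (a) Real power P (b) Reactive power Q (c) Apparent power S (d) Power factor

Step 1 — Angular frequency: ω = 2π·f = 2π·4450 = 2.796e+04 rad/s.
Step 2 — Component impedances:
  Z1: Z = jωL = j·2.796e+04·0.00328 = 0 + j91.71 Ω
  Z2: Z = R = 1990 Ω
  Z3: Z = R = 18.2 Ω
  Z4: Z = R = 46.6 Ω
  Z5: Z = R = 44.4 Ω
Step 3 — Bridge requires nodal analysis (the Z5 bridge couples midpoints C and D, so the two paths cannot be reduced to a simple series/parallel combination). Setting node B to ground and injecting 1 A at node A, the 3-node admittance system at A, C, D solves to V_A = Z_AB = 61.9 + j2.767 Ω = 61.96∠2.6° Ω.
Step 4 — Source phasor: V = 247∠-25.3° V = 223.3 - j105.6 V.
Step 5 — Current: I = V / Z = 3.524 - j1.863 A = 3.987∠-27.9° A.
Step 6 — Complex power: S = V·I* = 983.7 + j43.97 VA.
Step 7 — Real power: P = Re(S) = 983.7 W.
Step 8 — Reactive power: Q = Im(S) = 43.97 VAR.
Step 9 — Apparent power: |S| = 984.7 VA.
Step 10 — Power factor: PF = P/|S| = 0.999 (lagging).

(a) P = 983.7 W  (b) Q = 43.97 VAR  (c) S = 984.7 VA  (d) PF = 0.999 (lagging)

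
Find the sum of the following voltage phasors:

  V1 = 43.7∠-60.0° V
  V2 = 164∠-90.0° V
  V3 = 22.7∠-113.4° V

Step 1 — Convert each phasor to rectangular form:
  V1 = 43.7·(cos(-60.0°) + j·sin(-60.0°)) = 21.85 - j37.85 V
  V2 = 164·(cos(-90.0°) + j·sin(-90.0°)) = 0 - j164 V
  V3 = 22.7·(cos(-113.4°) + j·sin(-113.4°)) = -9.015 - j20.83 V
Step 2 — Sum components: V_total = 12.83 - j222.7 V.
Step 3 — Convert to polar: |V_total| = 223 V, ∠V_total = -86.7°.

V_total = 223∠-86.7° V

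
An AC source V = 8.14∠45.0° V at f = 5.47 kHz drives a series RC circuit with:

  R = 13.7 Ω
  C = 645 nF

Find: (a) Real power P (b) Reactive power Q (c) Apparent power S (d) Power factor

Step 1 — Angular frequency: ω = 2π·f = 2π·5470 = 3.437e+04 rad/s.
Step 2 — Component impedances:
  R: Z = R = 13.7 Ω
  C: Z = 1/(jωC) = -j/(ω·C) = 0 - j45.11 Ω
Step 3 — Series combination: Z_total = R + C = 13.7 - j45.11 Ω = 47.14∠-73.1° Ω.
Step 4 — Source phasor: V = 8.14∠45.0° V = 5.756 + j5.756 V.
Step 5 — Current: I = V / Z = -0.08134 + j0.1523 A = 0.1727∠118.1° A.
Step 6 — Complex power: S = V·I* = 0.4084 - j1.345 VA.
Step 7 — Real power: P = Re(S) = 0.4084 W.
Step 8 — Reactive power: Q = Im(S) = -1.345 VAR.
Step 9 — Apparent power: |S| = 1.405 VA.
Step 10 — Power factor: PF = P/|S| = 0.2906 (leading).

(a) P = 0.4084 W  (b) Q = -1.345 VAR  (c) S = 1.405 VA  (d) PF = 0.2906 (leading)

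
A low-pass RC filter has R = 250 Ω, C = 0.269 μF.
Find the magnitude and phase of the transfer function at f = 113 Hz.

Step 1 — Angular frequency: ω = 2π·113 = 710 rad/s.
Step 2 — Transfer function: H(jω) = 1/(1 + jωRC).
Step 3 — Denominator: 1 + jωRC = 1 + j·710·250·2.69e-07 = 1 + j0.04775.
Step 4 — H = 0.9977 - j0.04764.
Step 5 — Magnitude: |H| = 0.9989 (-0.0 dB); phase: φ = -2.7°.

|H| = 0.9989 (-0.0 dB), φ = -2.7°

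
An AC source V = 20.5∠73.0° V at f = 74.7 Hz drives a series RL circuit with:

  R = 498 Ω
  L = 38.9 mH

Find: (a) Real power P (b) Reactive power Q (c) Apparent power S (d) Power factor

Step 1 — Angular frequency: ω = 2π·f = 2π·74.7 = 469.4 rad/s.
Step 2 — Component impedances:
  R: Z = R = 498 Ω
  L: Z = jωL = j·469.4·0.0389 = 0 + j18.26 Ω
Step 3 — Series combination: Z_total = R + L = 498 + j18.26 Ω = 498.3∠2.1° Ω.
Step 4 — Source phasor: V = 20.5∠73.0° V = 5.994 + j19.6 V.
Step 5 — Current: I = V / Z = 0.01346 + j0.03887 A = 0.04114∠70.9° A.
Step 6 — Complex power: S = V·I* = 0.8427 + j0.0309 VA.
Step 7 — Real power: P = Re(S) = 0.8427 W.
Step 8 — Reactive power: Q = Im(S) = 0.0309 VAR.
Step 9 — Apparent power: |S| = 0.8433 VA.
Step 10 — Power factor: PF = P/|S| = 0.9993 (lagging).

(a) P = 0.8427 W  (b) Q = 0.0309 VAR  (c) S = 0.8433 VA  (d) PF = 0.9993 (lagging)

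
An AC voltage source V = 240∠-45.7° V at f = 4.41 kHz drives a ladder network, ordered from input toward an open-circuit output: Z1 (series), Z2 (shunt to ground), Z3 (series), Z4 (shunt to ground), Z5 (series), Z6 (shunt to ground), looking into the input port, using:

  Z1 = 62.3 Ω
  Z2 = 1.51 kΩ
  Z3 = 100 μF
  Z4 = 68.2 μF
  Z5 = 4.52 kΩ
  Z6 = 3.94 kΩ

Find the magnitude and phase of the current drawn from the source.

Step 1 — Angular frequency: ω = 2π·f = 2π·4410 = 2.771e+04 rad/s.
Step 2 — Component impedances:
  Z1: Z = R = 62.3 Ω
  Z2: Z = R = 1510 Ω
  Z3: Z = 1/(jωC) = -j/(ω·C) = 0 - j0.3609 Ω
  Z4: Z = 1/(jωC) = -j/(ω·C) = 0 - j0.5292 Ω
  Z5: Z = R = 4520 Ω
  Z6: Z = R = 3940 Ω
Step 3 — Ladder network (open output): work backward from the far end, alternating series and parallel combinations. Z_in = 62.3 - j0.8901 Ω = 62.31∠-0.8° Ω.
Step 4 — Source phasor: V = 240∠-45.7° V = 167.6 - j171.8 V.
Step 5 — Ohm's law: I = V / Z_total = (167.6 - j171.8) / (62.3 - j0.8901) = 2.729 - j2.718 A.
Step 6 — Convert to polar: |I| = 3.852 A, ∠I = -44.9°.

I = 3.852∠-44.9° A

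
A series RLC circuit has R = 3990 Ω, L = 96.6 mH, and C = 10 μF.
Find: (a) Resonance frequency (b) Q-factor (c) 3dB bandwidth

Step 1 — Resonance: ω₀ = 1/√(LC) = 1/√(0.0966·1e-05) = 1017 rad/s.
Step 2 — f₀ = ω₀/(2π) = 161.9 Hz.
Step 3 — Series Q: Q = ω₀L/R = 1017·0.0966/3990 = 0.02463.
Step 4 — Bandwidth: Δω = ω₀/Q = 4.13e+04 rad/s; BW = Δω/(2π) = 6574 Hz.

(a) f₀ = 161.9 Hz  (b) Q = 0.02463  (c) BW = 6574 Hz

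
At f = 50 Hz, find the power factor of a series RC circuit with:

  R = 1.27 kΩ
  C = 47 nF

Step 1 — Angular frequency: ω = 2π·f = 2π·50 = 314.2 rad/s.
Step 2 — Component impedances:
  R: Z = R = 1270 Ω
  C: Z = 1/(jωC) = -j/(ω·C) = 0 - j6.773e+04 Ω
Step 3 — Series combination: Z_total = R + C = 1270 - j6.773e+04 Ω = 6.774e+04∠-88.9° Ω.
Step 4 — Power factor: PF = cos(φ) = Re(Z)/|Z| = 1270/6.774e+04 = 0.01875.
Step 5 — Type: Im(Z) = -6.773e+04 ⇒ leading (phase φ = -88.9°).

PF = 0.01875 (leading, φ = -88.9°)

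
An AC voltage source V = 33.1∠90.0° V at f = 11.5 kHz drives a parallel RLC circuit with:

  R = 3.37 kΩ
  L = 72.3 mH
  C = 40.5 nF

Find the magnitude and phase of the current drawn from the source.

Step 1 — Angular frequency: ω = 2π·f = 2π·1.15e+04 = 7.226e+04 rad/s.
Step 2 — Component impedances:
  R: Z = R = 3370 Ω
  L: Z = jωL = j·7.226e+04·0.0723 = 0 + j5224 Ω
  C: Z = 1/(jωC) = -j/(ω·C) = 0 - j341.7 Ω
Step 3 — Parallel combination: 1/Z_total = 1/R + 1/L + 1/C; Z_total = 39.21 - j361.4 Ω = 363.5∠-83.8° Ω.
Step 4 — Source phasor: V = 33.1∠90.0° V = 0 + j33.1 V.
Step 5 — Ohm's law: I = V / Z_total = (0 + j33.1) / (39.21 - j361.4) = -0.09053 + j0.009822 A.
Step 6 — Convert to polar: |I| = 0.09106 A, ∠I = 173.8°.

I = 0.09106∠173.8° A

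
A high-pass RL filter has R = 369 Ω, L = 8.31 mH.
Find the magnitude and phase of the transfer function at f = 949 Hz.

Step 1 — Angular frequency: ω = 2π·949 = 5963 rad/s.
Step 2 — Transfer function: H(jω) = jωL/(R + jωL).
Step 3 — Numerator jωL = j·49.55; denominator R + jωL = 369 + j49.55.
Step 4 — H = 0.01771 + j0.1319.
Step 5 — Magnitude: |H| = 0.1331 (-17.5 dB); phase: φ = 82.4°.

|H| = 0.1331 (-17.5 dB), φ = 82.4°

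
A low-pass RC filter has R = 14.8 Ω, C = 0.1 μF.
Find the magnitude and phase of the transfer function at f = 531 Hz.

Step 1 — Angular frequency: ω = 2π·531 = 3336 rad/s.
Step 2 — Transfer function: H(jω) = 1/(1 + jωRC).
Step 3 — Denominator: 1 + jωRC = 1 + j·3336·14.8·1e-07 = 1 + j0.004938.
Step 4 — H = 1 - j0.004938.
Step 5 — Magnitude: |H| = 1 (-0.0 dB); phase: φ = -0.3°.

|H| = 1 (-0.0 dB), φ = -0.3°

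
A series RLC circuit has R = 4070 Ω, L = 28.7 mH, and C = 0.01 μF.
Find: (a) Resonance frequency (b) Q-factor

Step 1 — Resonance condition Im(Z)=0 gives ω₀ = 1/√(LC).
Step 2 — ω₀ = 1/√(0.0287·1e-08) = 5.903e+04 rad/s.
Step 3 — f₀ = ω₀/(2π) = 9395 Hz.
Step 4 — Series Q: Q = ω₀L/R = 5.903e+04·0.0287/4070 = 0.4162.

(a) f₀ = 9395 Hz  (b) Q = 0.4162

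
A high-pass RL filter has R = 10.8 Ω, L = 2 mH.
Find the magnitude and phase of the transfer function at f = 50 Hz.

Step 1 — Angular frequency: ω = 2π·50 = 314.2 rad/s.
Step 2 — Transfer function: H(jω) = jωL/(R + jωL).
Step 3 — Numerator jωL = j·0.6283; denominator R + jωL = 10.8 + j0.6283.
Step 4 — H = 0.003373 + j0.05798.
Step 5 — Magnitude: |H| = 0.05808 (-24.7 dB); phase: φ = 86.7°.

|H| = 0.05808 (-24.7 dB), φ = 86.7°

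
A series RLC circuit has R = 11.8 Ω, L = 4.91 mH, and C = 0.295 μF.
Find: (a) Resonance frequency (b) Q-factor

Step 1 — Resonance condition Im(Z)=0 gives ω₀ = 1/√(LC).
Step 2 — ω₀ = 1/√(0.00491·2.95e-07) = 2.628e+04 rad/s.
Step 3 — f₀ = ω₀/(2π) = 4182 Hz.
Step 4 — Series Q: Q = ω₀L/R = 2.628e+04·0.00491/11.8 = 10.93.

(a) f₀ = 4182 Hz  (b) Q = 10.93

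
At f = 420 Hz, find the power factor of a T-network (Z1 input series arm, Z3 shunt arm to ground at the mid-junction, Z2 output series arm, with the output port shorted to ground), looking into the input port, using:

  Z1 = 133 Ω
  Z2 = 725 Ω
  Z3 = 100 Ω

Step 1 — Angular frequency: ω = 2π·f = 2π·420 = 2639 rad/s.
Step 2 — Component impedances:
  Z1: Z = R = 133 Ω
  Z2: Z = R = 725 Ω
  Z3: Z = R = 100 Ω
Step 3 — With the output port shorted to ground, the output series arm Z2 runs from the junction to ground; the shunt arm Z3 also runs from the junction to ground. They appear in parallel: Z3 || Z2 = 87.88 Ω.
Step 4 — Series with input arm Z1: Z_in = Z1 + (Z3 || Z2) = 220.9 Ω = 220.9∠0.0° Ω.
Step 5 — Power factor: PF = cos(φ) = Re(Z)/|Z| = 220.9/220.9 = 1.
Step 6 — Type: Im(Z) = 0 ⇒ unity (phase φ = 0.0°).

PF = 1 (unity, φ = 0.0°)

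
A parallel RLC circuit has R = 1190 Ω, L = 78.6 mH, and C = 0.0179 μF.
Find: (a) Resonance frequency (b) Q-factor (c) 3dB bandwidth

Step 1 — Resonance: ω₀ = 1/√(LC) = 1/√(0.0786·1.79e-08) = 2.666e+04 rad/s.
Step 2 — f₀ = ω₀/(2π) = 4243 Hz.
Step 3 — Parallel Q: Q = R/(ω₀L) = 1190/(2.666e+04·0.0786) = 0.5679.
Step 4 — Bandwidth: Δω = ω₀/Q = 4.695e+04 rad/s; BW = Δω/(2π) = 7472 Hz.

(a) f₀ = 4243 Hz  (b) Q = 0.5679  (c) BW = 7472 Hz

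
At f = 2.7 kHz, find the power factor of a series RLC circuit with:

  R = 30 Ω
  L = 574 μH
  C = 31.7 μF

Step 1 — Angular frequency: ω = 2π·f = 2π·2700 = 1.696e+04 rad/s.
Step 2 — Component impedances:
  R: Z = R = 30 Ω
  L: Z = jωL = j·1.696e+04·0.000574 = 0 + j9.738 Ω
  C: Z = 1/(jωC) = -j/(ω·C) = 0 - j1.86 Ω
Step 3 — Series combination: Z_total = R + L + C = 30 + j7.878 Ω = 31.02∠14.7° Ω.
Step 4 — Power factor: PF = cos(φ) = Re(Z)/|Z| = 30/31.017 = 0.9672.
Step 5 — Type: Im(Z) = 7.878 ⇒ lagging (phase φ = 14.7°).

PF = 0.9672 (lagging, φ = 14.7°)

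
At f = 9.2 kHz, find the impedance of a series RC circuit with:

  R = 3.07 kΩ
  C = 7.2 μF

Step 1 — Angular frequency: ω = 2π·f = 2π·9200 = 5.781e+04 rad/s.
Step 2 — Component impedances:
  R: Z = R = 3070 Ω
  C: Z = 1/(jωC) = -j/(ω·C) = 0 - j2.403 Ω
Step 3 — Series combination: Z_total = R + C = 3070 - j2.403 Ω = 3070∠-0.0° Ω.

Z = 3070 - j2.403 Ω = 3070∠-0.0° Ω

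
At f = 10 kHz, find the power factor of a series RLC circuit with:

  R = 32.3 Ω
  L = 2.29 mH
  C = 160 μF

Step 1 — Angular frequency: ω = 2π·f = 2π·1e+04 = 6.283e+04 rad/s.
Step 2 — Component impedances:
  R: Z = R = 32.3 Ω
  L: Z = jωL = j·6.283e+04·0.00229 = 0 + j143.9 Ω
  C: Z = 1/(jωC) = -j/(ω·C) = 0 - j0.09947 Ω
Step 3 — Series combination: Z_total = R + L + C = 32.3 + j143.8 Ω = 147.4∠77.3° Ω.
Step 4 — Power factor: PF = cos(φ) = Re(Z)/|Z| = 32.3/147.37 = 0.2192.
Step 5 — Type: Im(Z) = 143.8 ⇒ lagging (phase φ = 77.3°).

PF = 0.2192 (lagging, φ = 77.3°)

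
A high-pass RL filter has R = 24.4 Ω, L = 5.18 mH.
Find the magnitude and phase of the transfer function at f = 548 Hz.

Step 1 — Angular frequency: ω = 2π·548 = 3443 rad/s.
Step 2 — Transfer function: H(jω) = jωL/(R + jωL).
Step 3 — Numerator jωL = j·17.84; denominator R + jωL = 24.4 + j17.84.
Step 4 — H = 0.3482 + j0.4764.
Step 5 — Magnitude: |H| = 0.5901 (-4.6 dB); phase: φ = 53.8°.

|H| = 0.5901 (-4.6 dB), φ = 53.8°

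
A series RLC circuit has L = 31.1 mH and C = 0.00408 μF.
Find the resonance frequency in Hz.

Step 1 — Resonance condition Im(Z)=0 gives ω₀ = 1/√(LC).
Step 2 — ω₀ = 1/√(0.0311·4.08e-09) = 8.877e+04 rad/s.
Step 3 — f₀ = ω₀/(2π) = 1.413e+04 Hz.

f₀ = 1.413e+04 Hz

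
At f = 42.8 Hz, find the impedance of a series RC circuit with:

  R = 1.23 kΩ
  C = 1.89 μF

Step 1 — Angular frequency: ω = 2π·f = 2π·42.8 = 268.9 rad/s.
Step 2 — Component impedances:
  R: Z = R = 1230 Ω
  C: Z = 1/(jωC) = -j/(ω·C) = 0 - j1967 Ω
Step 3 — Series combination: Z_total = R + C = 1230 - j1967 Ω = 2320∠-58.0° Ω.

Z = 1230 - j1967 Ω = 2320∠-58.0° Ω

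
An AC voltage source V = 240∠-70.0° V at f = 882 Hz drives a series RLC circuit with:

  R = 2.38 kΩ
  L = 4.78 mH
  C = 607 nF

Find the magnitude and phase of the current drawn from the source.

Step 1 — Angular frequency: ω = 2π·f = 2π·882 = 5542 rad/s.
Step 2 — Component impedances:
  R: Z = R = 2380 Ω
  L: Z = jωL = j·5542·0.00478 = 0 + j26.49 Ω
  C: Z = 1/(jωC) = -j/(ω·C) = 0 - j297.3 Ω
Step 3 — Series combination: Z_total = R + L + C = 2380 - j270.8 Ω = 2395∠-6.5° Ω.
Step 4 — Source phasor: V = 240∠-70.0° V = 82.08 - j225.5 V.
Step 5 — Ohm's law: I = V / Z_total = (82.08 - j225.5) / (2380 - j270.8) = 0.04469 - j0.08967 A.
Step 6 — Convert to polar: |I| = 0.1002 A, ∠I = -63.5°.

I = 0.1002∠-63.5° A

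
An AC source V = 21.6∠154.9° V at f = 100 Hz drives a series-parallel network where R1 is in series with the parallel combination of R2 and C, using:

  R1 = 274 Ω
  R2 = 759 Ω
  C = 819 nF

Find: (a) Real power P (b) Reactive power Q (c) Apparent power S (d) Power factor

Step 1 — Angular frequency: ω = 2π·f = 2π·100 = 628.3 rad/s.
Step 2 — Component impedances:
  R1: Z = R = 274 Ω
  R2: Z = R = 759 Ω
  C: Z = 1/(jωC) = -j/(ω·C) = 0 - j1943 Ω
Step 3 — Parallel branch: R2 || C = 1/(1/R2 + 1/C) = 658.5 - j257.2 Ω.
Step 4 — Series with R1: Z_total = R1 + (R2 || C) = 932.5 - j257.2 Ω = 967.4∠-15.4° Ω.
Step 5 — Source phasor: V = 21.6∠154.9° V = -19.56 + j9.163 V.
Step 6 — Current: I = V / Z = -0.02201 + j0.003755 A = 0.02233∠170.3° A.
Step 7 — Complex power: S = V·I* = 0.4649 - j0.1282 VA.
Step 8 — Real power: P = Re(S) = 0.4649 W.
Step 9 — Reactive power: Q = Im(S) = -0.1282 VAR.
Step 10 — Apparent power: |S| = 0.4823 VA.
Step 11 — Power factor: PF = P/|S| = 0.964 (leading).

(a) P = 0.4649 W  (b) Q = -0.1282 VAR  (c) S = 0.4823 VA  (d) PF = 0.964 (leading)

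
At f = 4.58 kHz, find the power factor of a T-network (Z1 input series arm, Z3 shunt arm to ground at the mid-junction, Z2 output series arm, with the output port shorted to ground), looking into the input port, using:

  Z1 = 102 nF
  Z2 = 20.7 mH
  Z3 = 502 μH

Step 1 — Angular frequency: ω = 2π·f = 2π·4580 = 2.878e+04 rad/s.
Step 2 — Component impedances:
  Z1: Z = 1/(jωC) = -j/(ω·C) = 0 - j340.7 Ω
  Z2: Z = jωL = j·2.878e+04·0.0207 = 0 + j595.7 Ω
  Z3: Z = jωL = j·2.878e+04·0.000502 = 0 + j14.45 Ω
Step 3 — With the output port shorted to ground, the output series arm Z2 runs from the junction to ground; the shunt arm Z3 also runs from the junction to ground. They appear in parallel: Z3 || Z2 = 0 + j14.1 Ω.
Step 4 — Series with input arm Z1: Z_in = Z1 + (Z3 || Z2) = 0 - j326.6 Ω = 326.6∠-90.0° Ω.
Step 5 — Power factor: PF = cos(φ) = Re(Z)/|Z| = 0/326.6 = 0.
Step 6 — Type: Im(Z) = -326.6 ⇒ leading (phase φ = -90.0°).

PF = 0 (leading, φ = -90.0°)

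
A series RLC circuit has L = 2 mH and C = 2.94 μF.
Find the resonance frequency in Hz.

Step 1 — Resonance condition Im(Z)=0 gives ω₀ = 1/√(LC).
Step 2 — ω₀ = 1/√(0.002·2.94e-06) = 1.304e+04 rad/s.
Step 3 — f₀ = ω₀/(2π) = 2076 Hz.

f₀ = 2076 Hz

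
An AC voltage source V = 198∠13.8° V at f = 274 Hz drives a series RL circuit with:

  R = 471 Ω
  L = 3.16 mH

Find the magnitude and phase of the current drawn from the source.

Step 1 — Angular frequency: ω = 2π·f = 2π·274 = 1722 rad/s.
Step 2 — Component impedances:
  R: Z = R = 471 Ω
  L: Z = jωL = j·1722·0.00316 = 0 + j5.44 Ω
Step 3 — Series combination: Z_total = R + L = 471 + j5.44 Ω = 471∠0.7° Ω.
Step 4 — Source phasor: V = 198∠13.8° V = 192.3 + j47.23 V.
Step 5 — Ohm's law: I = V / Z_total = (192.3 + j47.23) / (471 + j5.44) = 0.4094 + j0.09555 A.
Step 6 — Convert to polar: |I| = 0.4204 A, ∠I = 13.1°.

I = 0.4204∠13.1° A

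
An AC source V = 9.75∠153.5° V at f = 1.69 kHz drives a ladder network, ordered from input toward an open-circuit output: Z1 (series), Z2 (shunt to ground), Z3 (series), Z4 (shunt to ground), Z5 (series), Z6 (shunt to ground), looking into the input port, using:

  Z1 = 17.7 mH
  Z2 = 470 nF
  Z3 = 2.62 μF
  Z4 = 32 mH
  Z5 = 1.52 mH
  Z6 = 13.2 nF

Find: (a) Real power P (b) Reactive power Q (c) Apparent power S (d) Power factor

Step 1 — Angular frequency: ω = 2π·f = 2π·1690 = 1.062e+04 rad/s.
Step 2 — Component impedances:
  Z1: Z = jωL = j·1.062e+04·0.0177 = 0 + j187.9 Ω
  Z2: Z = 1/(jωC) = -j/(ω·C) = 0 - j200.4 Ω
  Z3: Z = 1/(jωC) = -j/(ω·C) = 0 - j35.94 Ω
  Z4: Z = jωL = j·1.062e+04·0.032 = 0 + j339.8 Ω
  Z5: Z = jωL = j·1.062e+04·0.00152 = 0 + j16.14 Ω
  Z6: Z = 1/(jωC) = -j/(ω·C) = 0 - j7134 Ω
Step 3 — Ladder network (open output): work backward from the far end, alternating series and parallel combinations. Z_in = 0 - j345.6 Ω = 345.6∠-90.0° Ω.
Step 4 — Source phasor: V = 9.75∠153.5° V = -8.726 + j4.35 V.
Step 5 — Current: I = V / Z = -0.01259 - j0.02525 A = 0.02821∠-116.5° A.
Step 6 — Complex power: S = V·I* = 0 - j0.2751 VA.
Step 7 — Real power: P = Re(S) = 0 W.
Step 8 — Reactive power: Q = Im(S) = -0.2751 VAR.
Step 9 — Apparent power: |S| = 0.2751 VA.
Step 10 — Power factor: PF = P/|S| = 0 (leading).

(a) P = 0 W  (b) Q = -0.2751 VAR  (c) S = 0.2751 VA  (d) PF = 0 (leading)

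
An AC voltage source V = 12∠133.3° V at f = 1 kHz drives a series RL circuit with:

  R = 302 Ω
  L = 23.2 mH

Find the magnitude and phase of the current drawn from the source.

Step 1 — Angular frequency: ω = 2π·f = 2π·1000 = 6283 rad/s.
Step 2 — Component impedances:
  R: Z = R = 302 Ω
  L: Z = jωL = j·6283·0.0232 = 0 + j145.8 Ω
Step 3 — Series combination: Z_total = R + L = 302 + j145.8 Ω = 335.3∠25.8° Ω.
Step 4 — Source phasor: V = 12∠133.3° V = -8.23 + j8.733 V.
Step 5 — Ohm's law: I = V / Z_total = (-8.23 + j8.733) / (302 + j145.8) = -0.01078 + j0.03412 A.
Step 6 — Convert to polar: |I| = 0.03578 A, ∠I = 107.5°.

I = 0.03578∠107.5° A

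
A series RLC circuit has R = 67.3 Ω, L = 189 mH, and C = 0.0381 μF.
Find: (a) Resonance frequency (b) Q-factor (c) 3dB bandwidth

Step 1 — Resonance condition Im(Z)=0 gives ω₀ = 1/√(LC).
Step 2 — ω₀ = 1/√(0.189·3.81e-08) = 1.178e+04 rad/s.
Step 3 — f₀ = ω₀/(2π) = 1876 Hz.
Step 4 — Series Q: Q = ω₀L/R = 1.178e+04·0.189/67.3 = 33.09.
Step 5 — 3dB bandwidth: Δω = ω₀/Q = 356.1 rad/s; BW = Δω/(2π) = 56.67 Hz.

(a) f₀ = 1876 Hz  (b) Q = 33.09  (c) BW = 56.67 Hz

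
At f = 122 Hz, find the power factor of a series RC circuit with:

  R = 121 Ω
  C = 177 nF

Step 1 — Angular frequency: ω = 2π·f = 2π·122 = 766.5 rad/s.
Step 2 — Component impedances:
  R: Z = R = 121 Ω
  C: Z = 1/(jωC) = -j/(ω·C) = 0 - j7370 Ω
Step 3 — Series combination: Z_total = R + C = 121 - j7370 Ω = 7371∠-89.1° Ω.
Step 4 — Power factor: PF = cos(φ) = Re(Z)/|Z| = 121/7371.32 = 0.01641.
Step 5 — Type: Im(Z) = -7370 ⇒ leading (phase φ = -89.1°).

PF = 0.01641 (leading, φ = -89.1°)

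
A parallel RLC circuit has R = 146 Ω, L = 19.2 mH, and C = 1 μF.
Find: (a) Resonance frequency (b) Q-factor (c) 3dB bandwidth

Step 1 — Resonance: ω₀ = 1/√(LC) = 1/√(0.0192·1e-06) = 7217 rad/s.
Step 2 — f₀ = ω₀/(2π) = 1149 Hz.
Step 3 — Parallel Q: Q = R/(ω₀L) = 146/(7217·0.0192) = 1.054.
Step 4 — Bandwidth: Δω = ω₀/Q = 6849 rad/s; BW = Δω/(2π) = 1090 Hz.

(a) f₀ = 1149 Hz  (b) Q = 1.054  (c) BW = 1090 Hz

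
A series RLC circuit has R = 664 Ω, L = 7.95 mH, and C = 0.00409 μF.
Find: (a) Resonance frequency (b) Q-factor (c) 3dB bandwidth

Step 1 — Resonance: ω₀ = 1/√(LC) = 1/√(0.00795·4.09e-09) = 1.754e+05 rad/s.
Step 2 — f₀ = ω₀/(2π) = 2.791e+04 Hz.
Step 3 — Series Q: Q = ω₀L/R = 1.754e+05·0.00795/664 = 2.1.
Step 4 — Bandwidth: Δω = ω₀/Q = 8.352e+04 rad/s; BW = Δω/(2π) = 1.329e+04 Hz.

(a) f₀ = 2.791e+04 Hz  (b) Q = 2.1  (c) BW = 1.329e+04 Hz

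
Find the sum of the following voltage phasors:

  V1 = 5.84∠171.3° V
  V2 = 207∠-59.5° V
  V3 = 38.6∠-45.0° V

Step 1 — Convert each phasor to rectangular form:
  V1 = 5.84·(cos(171.3°) + j·sin(171.3°)) = -5.773 + j0.8834 V
  V2 = 207·(cos(-59.5°) + j·sin(-59.5°)) = 105.1 - j178.4 V
  V3 = 38.6·(cos(-45.0°) + j·sin(-45.0°)) = 27.29 - j27.29 V
Step 2 — Sum components: V_total = 126.6 - j204.8 V.
Step 3 — Convert to polar: |V_total| = 240.7 V, ∠V_total = -58.3°.

V_total = 240.7∠-58.3° V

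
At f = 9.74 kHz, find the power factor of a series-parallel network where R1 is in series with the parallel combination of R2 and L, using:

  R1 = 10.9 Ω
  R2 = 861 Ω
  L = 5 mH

Step 1 — Angular frequency: ω = 2π·f = 2π·9740 = 6.12e+04 rad/s.
Step 2 — Component impedances:
  R1: Z = R = 10.9 Ω
  R2: Z = R = 861 Ω
  L: Z = jωL = j·6.12e+04·0.005 = 0 + j306 Ω
Step 3 — Parallel branch: R2 || L = 1/(1/R2 + 1/L) = 96.55 + j271.7 Ω.
Step 4 — Series with R1: Z_total = R1 + (R2 || L) = 107.5 + j271.7 Ω = 292.2∠68.4° Ω.
Step 5 — Power factor: PF = cos(φ) = Re(Z)/|Z| = 107.45/292.16 = 0.3678.
Step 6 — Type: Im(Z) = 271.7 ⇒ lagging (phase φ = 68.4°).

PF = 0.3678 (lagging, φ = 68.4°)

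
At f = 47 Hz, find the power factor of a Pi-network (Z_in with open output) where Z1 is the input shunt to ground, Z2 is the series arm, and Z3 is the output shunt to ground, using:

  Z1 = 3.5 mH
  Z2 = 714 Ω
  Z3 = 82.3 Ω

Step 1 — Angular frequency: ω = 2π·f = 2π·47 = 295.3 rad/s.
Step 2 — Component impedances:
  Z1: Z = jωL = j·295.3·0.0035 = 0 + j1.034 Ω
  Z2: Z = R = 714 Ω
  Z3: Z = R = 82.3 Ω
Step 3 — With open output, the series arm Z2 and the output shunt Z3 appear in series to ground: Z2 + Z3 = 796.3 Ω.
Step 4 — Parallel with input shunt Z1: Z_in = Z1 || (Z2 + Z3) = 0.001342 + j1.034 Ω = 1.034∠89.9° Ω.
Step 5 — Power factor: PF = cos(φ) = Re(Z)/|Z| = 0.001342/1.034 = 0.001298.
Step 6 — Type: Im(Z) = 1.034 ⇒ lagging (phase φ = 89.9°).

PF = 0.001298 (lagging, φ = 89.9°)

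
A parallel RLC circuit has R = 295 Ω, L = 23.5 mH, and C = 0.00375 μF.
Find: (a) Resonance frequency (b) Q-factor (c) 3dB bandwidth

Step 1 — Resonance: ω₀ = 1/√(LC) = 1/√(0.0235·3.75e-09) = 1.065e+05 rad/s.
Step 2 — f₀ = ω₀/(2π) = 1.695e+04 Hz.
Step 3 — Parallel Q: Q = R/(ω₀L) = 295/(1.065e+05·0.0235) = 0.1178.
Step 4 — Bandwidth: Δω = ω₀/Q = 9.04e+05 rad/s; BW = Δω/(2π) = 1.439e+05 Hz.

(a) f₀ = 1.695e+04 Hz  (b) Q = 0.1178  (c) BW = 1.439e+05 Hz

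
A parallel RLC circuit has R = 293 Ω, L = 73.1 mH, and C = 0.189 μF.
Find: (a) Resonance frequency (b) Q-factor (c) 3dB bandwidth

Step 1 — Resonance: ω₀ = 1/√(LC) = 1/√(0.0731·1.89e-07) = 8508 rad/s.
Step 2 — f₀ = ω₀/(2π) = 1354 Hz.
Step 3 — Parallel Q: Q = R/(ω₀L) = 293/(8508·0.0731) = 0.4711.
Step 4 — Bandwidth: Δω = ω₀/Q = 1.806e+04 rad/s; BW = Δω/(2π) = 2874 Hz.

(a) f₀ = 1354 Hz  (b) Q = 0.4711  (c) BW = 2874 Hz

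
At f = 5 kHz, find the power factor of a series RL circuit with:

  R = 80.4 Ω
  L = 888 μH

Step 1 — Angular frequency: ω = 2π·f = 2π·5000 = 3.142e+04 rad/s.
Step 2 — Component impedances:
  R: Z = R = 80.4 Ω
  L: Z = jωL = j·3.142e+04·0.000888 = 0 + j27.9 Ω
Step 3 — Series combination: Z_total = R + L = 80.4 + j27.9 Ω = 85.1∠19.1° Ω.
Step 4 — Power factor: PF = cos(φ) = Re(Z)/|Z| = 80.4/85.102 = 0.9447.
Step 5 — Type: Im(Z) = 27.9 ⇒ lagging (phase φ = 19.1°).

PF = 0.9447 (lagging, φ = 19.1°)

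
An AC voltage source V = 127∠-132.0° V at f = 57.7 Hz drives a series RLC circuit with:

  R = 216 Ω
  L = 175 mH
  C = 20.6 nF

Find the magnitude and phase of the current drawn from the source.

Step 1 — Angular frequency: ω = 2π·f = 2π·57.7 = 362.5 rad/s.
Step 2 — Component impedances:
  R: Z = R = 216 Ω
  L: Z = jωL = j·362.5·0.175 = 0 + j63.44 Ω
  C: Z = 1/(jωC) = -j/(ω·C) = 0 - j1.339e+05 Ω
Step 3 — Series combination: Z_total = R + L + C = 216 - j1.338e+05 Ω = 1.338e+05∠-89.9° Ω.
Step 4 — Source phasor: V = 127∠-132.0° V = -84.98 - j94.38 V.
Step 5 — Ohm's law: I = V / Z_total = (-84.98 - j94.38) / (216 - j1.338e+05) = 0.0007042 - j0.0006361 A.
Step 6 — Convert to polar: |I| = 0.0009489 A, ∠I = -42.1°.

I = 0.0009489∠-42.1° A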